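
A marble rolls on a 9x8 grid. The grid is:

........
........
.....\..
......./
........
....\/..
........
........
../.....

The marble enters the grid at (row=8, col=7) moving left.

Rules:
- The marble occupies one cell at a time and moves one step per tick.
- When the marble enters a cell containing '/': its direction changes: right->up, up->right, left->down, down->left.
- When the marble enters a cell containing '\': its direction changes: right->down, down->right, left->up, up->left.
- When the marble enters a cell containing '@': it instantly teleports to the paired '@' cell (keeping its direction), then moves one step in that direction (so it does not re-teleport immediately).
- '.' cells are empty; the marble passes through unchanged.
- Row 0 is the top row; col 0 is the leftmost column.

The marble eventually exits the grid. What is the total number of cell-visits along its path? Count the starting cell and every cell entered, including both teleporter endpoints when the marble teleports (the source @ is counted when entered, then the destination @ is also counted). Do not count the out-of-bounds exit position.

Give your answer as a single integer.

Answer: 6

Derivation:
Step 1: enter (8,7), '.' pass, move left to (8,6)
Step 2: enter (8,6), '.' pass, move left to (8,5)
Step 3: enter (8,5), '.' pass, move left to (8,4)
Step 4: enter (8,4), '.' pass, move left to (8,3)
Step 5: enter (8,3), '.' pass, move left to (8,2)
Step 6: enter (8,2), '/' deflects left->down, move down to (9,2)
Step 7: at (9,2) — EXIT via bottom edge, pos 2
Path length (cell visits): 6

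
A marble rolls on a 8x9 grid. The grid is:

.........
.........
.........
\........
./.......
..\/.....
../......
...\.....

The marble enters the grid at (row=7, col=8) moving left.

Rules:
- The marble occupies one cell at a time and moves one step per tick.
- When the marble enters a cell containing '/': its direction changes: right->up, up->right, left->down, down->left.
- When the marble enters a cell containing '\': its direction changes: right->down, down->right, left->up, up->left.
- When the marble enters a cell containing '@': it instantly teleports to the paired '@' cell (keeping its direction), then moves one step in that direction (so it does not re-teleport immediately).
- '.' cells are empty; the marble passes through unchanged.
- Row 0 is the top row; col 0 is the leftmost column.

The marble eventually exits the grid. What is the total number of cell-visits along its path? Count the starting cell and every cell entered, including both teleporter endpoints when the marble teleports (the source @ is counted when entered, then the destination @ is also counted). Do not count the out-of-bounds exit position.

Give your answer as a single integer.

Step 1: enter (7,8), '.' pass, move left to (7,7)
Step 2: enter (7,7), '.' pass, move left to (7,6)
Step 3: enter (7,6), '.' pass, move left to (7,5)
Step 4: enter (7,5), '.' pass, move left to (7,4)
Step 5: enter (7,4), '.' pass, move left to (7,3)
Step 6: enter (7,3), '\' deflects left->up, move up to (6,3)
Step 7: enter (6,3), '.' pass, move up to (5,3)
Step 8: enter (5,3), '/' deflects up->right, move right to (5,4)
Step 9: enter (5,4), '.' pass, move right to (5,5)
Step 10: enter (5,5), '.' pass, move right to (5,6)
Step 11: enter (5,6), '.' pass, move right to (5,7)
Step 12: enter (5,7), '.' pass, move right to (5,8)
Step 13: enter (5,8), '.' pass, move right to (5,9)
Step 14: at (5,9) — EXIT via right edge, pos 5
Path length (cell visits): 13

Answer: 13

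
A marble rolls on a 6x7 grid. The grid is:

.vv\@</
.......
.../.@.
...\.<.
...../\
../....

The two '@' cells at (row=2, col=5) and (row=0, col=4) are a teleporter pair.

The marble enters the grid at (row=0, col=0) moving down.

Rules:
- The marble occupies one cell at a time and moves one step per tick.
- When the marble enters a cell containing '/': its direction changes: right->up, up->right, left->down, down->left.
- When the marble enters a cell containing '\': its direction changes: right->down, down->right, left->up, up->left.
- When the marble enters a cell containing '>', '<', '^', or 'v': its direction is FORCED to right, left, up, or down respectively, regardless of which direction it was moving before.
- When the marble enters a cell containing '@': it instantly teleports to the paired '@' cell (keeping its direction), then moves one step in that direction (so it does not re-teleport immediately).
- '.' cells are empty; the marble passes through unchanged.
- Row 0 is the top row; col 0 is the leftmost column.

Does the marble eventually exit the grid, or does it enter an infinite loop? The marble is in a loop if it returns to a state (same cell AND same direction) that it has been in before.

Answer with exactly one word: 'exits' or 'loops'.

Answer: exits

Derivation:
Step 1: enter (0,0), '.' pass, move down to (1,0)
Step 2: enter (1,0), '.' pass, move down to (2,0)
Step 3: enter (2,0), '.' pass, move down to (3,0)
Step 4: enter (3,0), '.' pass, move down to (4,0)
Step 5: enter (4,0), '.' pass, move down to (5,0)
Step 6: enter (5,0), '.' pass, move down to (6,0)
Step 7: at (6,0) — EXIT via bottom edge, pos 0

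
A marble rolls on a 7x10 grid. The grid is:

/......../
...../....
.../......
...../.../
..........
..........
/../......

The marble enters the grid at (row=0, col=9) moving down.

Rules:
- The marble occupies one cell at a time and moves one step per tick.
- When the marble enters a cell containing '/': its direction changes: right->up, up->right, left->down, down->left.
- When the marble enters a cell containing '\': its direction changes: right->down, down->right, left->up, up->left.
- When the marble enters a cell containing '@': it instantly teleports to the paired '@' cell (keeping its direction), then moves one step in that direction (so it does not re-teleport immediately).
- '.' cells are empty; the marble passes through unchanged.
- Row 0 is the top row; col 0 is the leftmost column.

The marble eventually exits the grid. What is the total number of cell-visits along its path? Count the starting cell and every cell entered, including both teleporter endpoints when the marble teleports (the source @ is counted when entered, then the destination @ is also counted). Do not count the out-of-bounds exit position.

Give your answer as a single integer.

Answer: 16

Derivation:
Step 1: enter (0,9), '/' deflects down->left, move left to (0,8)
Step 2: enter (0,8), '.' pass, move left to (0,7)
Step 3: enter (0,7), '.' pass, move left to (0,6)
Step 4: enter (0,6), '.' pass, move left to (0,5)
Step 5: enter (0,5), '.' pass, move left to (0,4)
Step 6: enter (0,4), '.' pass, move left to (0,3)
Step 7: enter (0,3), '.' pass, move left to (0,2)
Step 8: enter (0,2), '.' pass, move left to (0,1)
Step 9: enter (0,1), '.' pass, move left to (0,0)
Step 10: enter (0,0), '/' deflects left->down, move down to (1,0)
Step 11: enter (1,0), '.' pass, move down to (2,0)
Step 12: enter (2,0), '.' pass, move down to (3,0)
Step 13: enter (3,0), '.' pass, move down to (4,0)
Step 14: enter (4,0), '.' pass, move down to (5,0)
Step 15: enter (5,0), '.' pass, move down to (6,0)
Step 16: enter (6,0), '/' deflects down->left, move left to (6,-1)
Step 17: at (6,-1) — EXIT via left edge, pos 6
Path length (cell visits): 16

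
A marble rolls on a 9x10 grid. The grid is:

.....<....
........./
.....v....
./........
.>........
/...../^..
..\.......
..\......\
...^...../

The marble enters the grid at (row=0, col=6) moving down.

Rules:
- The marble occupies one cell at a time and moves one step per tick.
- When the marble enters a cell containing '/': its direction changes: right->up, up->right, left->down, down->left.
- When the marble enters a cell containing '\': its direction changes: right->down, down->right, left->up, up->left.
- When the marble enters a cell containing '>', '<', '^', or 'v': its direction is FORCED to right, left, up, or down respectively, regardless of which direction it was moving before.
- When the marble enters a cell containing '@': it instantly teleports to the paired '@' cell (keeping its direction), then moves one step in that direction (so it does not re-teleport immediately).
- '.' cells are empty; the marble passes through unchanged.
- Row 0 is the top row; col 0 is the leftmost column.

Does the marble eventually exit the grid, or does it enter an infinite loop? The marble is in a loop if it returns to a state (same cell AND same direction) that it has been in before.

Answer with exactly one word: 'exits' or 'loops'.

Answer: exits

Derivation:
Step 1: enter (0,6), '.' pass, move down to (1,6)
Step 2: enter (1,6), '.' pass, move down to (2,6)
Step 3: enter (2,6), '.' pass, move down to (3,6)
Step 4: enter (3,6), '.' pass, move down to (4,6)
Step 5: enter (4,6), '.' pass, move down to (5,6)
Step 6: enter (5,6), '/' deflects down->left, move left to (5,5)
Step 7: enter (5,5), '.' pass, move left to (5,4)
Step 8: enter (5,4), '.' pass, move left to (5,3)
Step 9: enter (5,3), '.' pass, move left to (5,2)
Step 10: enter (5,2), '.' pass, move left to (5,1)
Step 11: enter (5,1), '.' pass, move left to (5,0)
Step 12: enter (5,0), '/' deflects left->down, move down to (6,0)
Step 13: enter (6,0), '.' pass, move down to (7,0)
Step 14: enter (7,0), '.' pass, move down to (8,0)
Step 15: enter (8,0), '.' pass, move down to (9,0)
Step 16: at (9,0) — EXIT via bottom edge, pos 0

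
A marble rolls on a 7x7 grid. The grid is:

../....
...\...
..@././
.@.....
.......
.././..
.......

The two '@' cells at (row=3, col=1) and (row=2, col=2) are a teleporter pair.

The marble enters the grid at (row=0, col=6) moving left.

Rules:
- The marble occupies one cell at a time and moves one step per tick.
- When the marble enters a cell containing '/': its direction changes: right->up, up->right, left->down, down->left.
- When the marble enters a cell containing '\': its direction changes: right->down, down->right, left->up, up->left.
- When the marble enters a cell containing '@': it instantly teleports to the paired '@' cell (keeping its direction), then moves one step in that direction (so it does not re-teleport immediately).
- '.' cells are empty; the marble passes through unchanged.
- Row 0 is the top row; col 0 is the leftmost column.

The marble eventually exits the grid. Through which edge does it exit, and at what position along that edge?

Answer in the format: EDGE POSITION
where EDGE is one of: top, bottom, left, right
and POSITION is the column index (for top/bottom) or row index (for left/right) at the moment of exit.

Answer: bottom 1

Derivation:
Step 1: enter (0,6), '.' pass, move left to (0,5)
Step 2: enter (0,5), '.' pass, move left to (0,4)
Step 3: enter (0,4), '.' pass, move left to (0,3)
Step 4: enter (0,3), '.' pass, move left to (0,2)
Step 5: enter (0,2), '/' deflects left->down, move down to (1,2)
Step 6: enter (1,2), '.' pass, move down to (2,2)
Step 7: enter (2,2), '@' teleport (2,2)->(3,1), also enter (3,1), move down to (4,1)
Step 8: enter (4,1), '.' pass, move down to (5,1)
Step 9: enter (5,1), '.' pass, move down to (6,1)
Step 10: enter (6,1), '.' pass, move down to (7,1)
Step 11: at (7,1) — EXIT via bottom edge, pos 1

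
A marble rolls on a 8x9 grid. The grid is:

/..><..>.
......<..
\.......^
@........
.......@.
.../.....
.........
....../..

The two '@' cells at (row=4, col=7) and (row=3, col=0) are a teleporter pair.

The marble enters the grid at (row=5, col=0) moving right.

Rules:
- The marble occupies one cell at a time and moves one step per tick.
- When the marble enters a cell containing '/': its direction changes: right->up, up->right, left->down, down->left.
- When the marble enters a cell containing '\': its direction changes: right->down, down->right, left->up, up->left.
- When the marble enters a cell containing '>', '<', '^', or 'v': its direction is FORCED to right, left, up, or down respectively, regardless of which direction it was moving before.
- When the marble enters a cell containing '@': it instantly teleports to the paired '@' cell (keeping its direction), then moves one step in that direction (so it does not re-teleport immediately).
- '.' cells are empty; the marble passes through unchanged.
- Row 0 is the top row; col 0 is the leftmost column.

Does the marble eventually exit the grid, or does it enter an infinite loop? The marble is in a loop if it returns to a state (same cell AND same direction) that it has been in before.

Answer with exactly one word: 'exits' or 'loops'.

Answer: loops

Derivation:
Step 1: enter (5,0), '.' pass, move right to (5,1)
Step 2: enter (5,1), '.' pass, move right to (5,2)
Step 3: enter (5,2), '.' pass, move right to (5,3)
Step 4: enter (5,3), '/' deflects right->up, move up to (4,3)
Step 5: enter (4,3), '.' pass, move up to (3,3)
Step 6: enter (3,3), '.' pass, move up to (2,3)
Step 7: enter (2,3), '.' pass, move up to (1,3)
Step 8: enter (1,3), '.' pass, move up to (0,3)
Step 9: enter (0,3), '>' forces up->right, move right to (0,4)
Step 10: enter (0,4), '<' forces right->left, move left to (0,3)
Step 11: enter (0,3), '>' forces left->right, move right to (0,4)
Step 12: at (0,4) dir=right — LOOP DETECTED (seen before)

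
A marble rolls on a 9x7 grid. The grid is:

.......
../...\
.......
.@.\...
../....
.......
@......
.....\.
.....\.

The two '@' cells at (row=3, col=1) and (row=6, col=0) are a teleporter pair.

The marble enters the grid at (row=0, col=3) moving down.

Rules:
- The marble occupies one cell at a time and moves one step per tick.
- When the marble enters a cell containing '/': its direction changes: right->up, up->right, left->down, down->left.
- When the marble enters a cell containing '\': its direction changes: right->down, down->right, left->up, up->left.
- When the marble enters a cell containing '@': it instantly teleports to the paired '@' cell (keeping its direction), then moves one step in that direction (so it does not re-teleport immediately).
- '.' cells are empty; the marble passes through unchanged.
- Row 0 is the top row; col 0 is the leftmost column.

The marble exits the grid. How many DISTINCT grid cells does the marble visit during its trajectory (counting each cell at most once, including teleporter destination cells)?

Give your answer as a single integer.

Answer: 7

Derivation:
Step 1: enter (0,3), '.' pass, move down to (1,3)
Step 2: enter (1,3), '.' pass, move down to (2,3)
Step 3: enter (2,3), '.' pass, move down to (3,3)
Step 4: enter (3,3), '\' deflects down->right, move right to (3,4)
Step 5: enter (3,4), '.' pass, move right to (3,5)
Step 6: enter (3,5), '.' pass, move right to (3,6)
Step 7: enter (3,6), '.' pass, move right to (3,7)
Step 8: at (3,7) — EXIT via right edge, pos 3
Distinct cells visited: 7 (path length 7)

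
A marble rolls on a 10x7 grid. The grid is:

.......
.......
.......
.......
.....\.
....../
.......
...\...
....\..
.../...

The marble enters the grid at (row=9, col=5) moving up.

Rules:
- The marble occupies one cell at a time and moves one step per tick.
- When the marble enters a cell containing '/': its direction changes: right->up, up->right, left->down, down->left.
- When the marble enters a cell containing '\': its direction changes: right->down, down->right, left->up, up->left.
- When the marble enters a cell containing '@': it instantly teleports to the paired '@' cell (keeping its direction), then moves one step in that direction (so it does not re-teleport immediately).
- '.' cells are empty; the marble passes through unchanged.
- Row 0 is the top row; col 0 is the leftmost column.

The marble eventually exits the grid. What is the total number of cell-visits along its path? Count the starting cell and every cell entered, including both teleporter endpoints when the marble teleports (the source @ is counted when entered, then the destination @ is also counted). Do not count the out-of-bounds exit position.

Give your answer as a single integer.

Answer: 11

Derivation:
Step 1: enter (9,5), '.' pass, move up to (8,5)
Step 2: enter (8,5), '.' pass, move up to (7,5)
Step 3: enter (7,5), '.' pass, move up to (6,5)
Step 4: enter (6,5), '.' pass, move up to (5,5)
Step 5: enter (5,5), '.' pass, move up to (4,5)
Step 6: enter (4,5), '\' deflects up->left, move left to (4,4)
Step 7: enter (4,4), '.' pass, move left to (4,3)
Step 8: enter (4,3), '.' pass, move left to (4,2)
Step 9: enter (4,2), '.' pass, move left to (4,1)
Step 10: enter (4,1), '.' pass, move left to (4,0)
Step 11: enter (4,0), '.' pass, move left to (4,-1)
Step 12: at (4,-1) — EXIT via left edge, pos 4
Path length (cell visits): 11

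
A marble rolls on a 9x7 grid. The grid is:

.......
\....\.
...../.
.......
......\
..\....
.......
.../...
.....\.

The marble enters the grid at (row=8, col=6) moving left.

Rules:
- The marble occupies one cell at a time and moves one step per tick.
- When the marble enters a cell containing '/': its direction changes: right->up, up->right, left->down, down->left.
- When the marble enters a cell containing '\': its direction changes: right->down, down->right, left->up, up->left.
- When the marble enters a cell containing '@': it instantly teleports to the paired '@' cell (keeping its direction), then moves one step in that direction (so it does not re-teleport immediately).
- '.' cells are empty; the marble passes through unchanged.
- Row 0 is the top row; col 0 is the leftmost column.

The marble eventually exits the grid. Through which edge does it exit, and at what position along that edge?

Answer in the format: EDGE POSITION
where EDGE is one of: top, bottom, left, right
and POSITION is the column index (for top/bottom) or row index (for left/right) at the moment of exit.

Step 1: enter (8,6), '.' pass, move left to (8,5)
Step 2: enter (8,5), '\' deflects left->up, move up to (7,5)
Step 3: enter (7,5), '.' pass, move up to (6,5)
Step 4: enter (6,5), '.' pass, move up to (5,5)
Step 5: enter (5,5), '.' pass, move up to (4,5)
Step 6: enter (4,5), '.' pass, move up to (3,5)
Step 7: enter (3,5), '.' pass, move up to (2,5)
Step 8: enter (2,5), '/' deflects up->right, move right to (2,6)
Step 9: enter (2,6), '.' pass, move right to (2,7)
Step 10: at (2,7) — EXIT via right edge, pos 2

Answer: right 2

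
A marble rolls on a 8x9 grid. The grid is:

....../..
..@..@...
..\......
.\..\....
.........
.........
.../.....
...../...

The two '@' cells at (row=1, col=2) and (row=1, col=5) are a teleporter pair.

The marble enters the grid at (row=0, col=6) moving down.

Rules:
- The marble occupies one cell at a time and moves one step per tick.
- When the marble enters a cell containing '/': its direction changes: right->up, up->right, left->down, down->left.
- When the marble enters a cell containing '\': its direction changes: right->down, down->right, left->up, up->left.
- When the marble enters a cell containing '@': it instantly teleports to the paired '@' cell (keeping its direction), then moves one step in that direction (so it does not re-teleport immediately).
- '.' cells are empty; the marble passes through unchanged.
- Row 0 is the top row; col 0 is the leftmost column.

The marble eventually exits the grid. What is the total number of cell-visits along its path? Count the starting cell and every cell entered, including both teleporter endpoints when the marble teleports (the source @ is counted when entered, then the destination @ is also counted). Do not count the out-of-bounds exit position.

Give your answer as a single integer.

Step 1: enter (0,6), '/' deflects down->left, move left to (0,5)
Step 2: enter (0,5), '.' pass, move left to (0,4)
Step 3: enter (0,4), '.' pass, move left to (0,3)
Step 4: enter (0,3), '.' pass, move left to (0,2)
Step 5: enter (0,2), '.' pass, move left to (0,1)
Step 6: enter (0,1), '.' pass, move left to (0,0)
Step 7: enter (0,0), '.' pass, move left to (0,-1)
Step 8: at (0,-1) — EXIT via left edge, pos 0
Path length (cell visits): 7

Answer: 7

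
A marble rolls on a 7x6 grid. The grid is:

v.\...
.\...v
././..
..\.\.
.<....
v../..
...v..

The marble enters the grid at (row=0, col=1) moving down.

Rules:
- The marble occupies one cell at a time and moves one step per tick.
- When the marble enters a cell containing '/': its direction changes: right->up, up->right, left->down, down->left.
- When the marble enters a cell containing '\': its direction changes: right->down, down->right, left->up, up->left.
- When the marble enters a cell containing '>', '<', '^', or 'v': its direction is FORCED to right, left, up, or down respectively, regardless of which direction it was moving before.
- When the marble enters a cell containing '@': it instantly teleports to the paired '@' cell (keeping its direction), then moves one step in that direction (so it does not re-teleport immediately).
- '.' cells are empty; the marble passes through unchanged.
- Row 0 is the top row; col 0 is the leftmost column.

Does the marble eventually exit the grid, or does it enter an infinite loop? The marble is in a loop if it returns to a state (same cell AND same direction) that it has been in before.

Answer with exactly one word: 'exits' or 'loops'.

Answer: exits

Derivation:
Step 1: enter (0,1), '.' pass, move down to (1,1)
Step 2: enter (1,1), '\' deflects down->right, move right to (1,2)
Step 3: enter (1,2), '.' pass, move right to (1,3)
Step 4: enter (1,3), '.' pass, move right to (1,4)
Step 5: enter (1,4), '.' pass, move right to (1,5)
Step 6: enter (1,5), 'v' forces right->down, move down to (2,5)
Step 7: enter (2,5), '.' pass, move down to (3,5)
Step 8: enter (3,5), '.' pass, move down to (4,5)
Step 9: enter (4,5), '.' pass, move down to (5,5)
Step 10: enter (5,5), '.' pass, move down to (6,5)
Step 11: enter (6,5), '.' pass, move down to (7,5)
Step 12: at (7,5) — EXIT via bottom edge, pos 5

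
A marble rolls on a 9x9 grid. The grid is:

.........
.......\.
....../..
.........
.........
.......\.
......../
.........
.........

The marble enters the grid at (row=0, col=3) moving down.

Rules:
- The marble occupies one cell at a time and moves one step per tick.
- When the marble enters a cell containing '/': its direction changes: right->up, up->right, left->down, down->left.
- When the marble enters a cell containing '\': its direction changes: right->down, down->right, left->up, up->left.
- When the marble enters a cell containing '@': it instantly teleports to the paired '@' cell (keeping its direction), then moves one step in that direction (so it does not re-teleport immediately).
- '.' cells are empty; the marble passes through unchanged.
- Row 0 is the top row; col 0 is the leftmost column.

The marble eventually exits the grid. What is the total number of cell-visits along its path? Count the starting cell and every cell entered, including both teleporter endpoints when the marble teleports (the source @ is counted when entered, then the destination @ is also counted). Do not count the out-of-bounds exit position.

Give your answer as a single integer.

Answer: 9

Derivation:
Step 1: enter (0,3), '.' pass, move down to (1,3)
Step 2: enter (1,3), '.' pass, move down to (2,3)
Step 3: enter (2,3), '.' pass, move down to (3,3)
Step 4: enter (3,3), '.' pass, move down to (4,3)
Step 5: enter (4,3), '.' pass, move down to (5,3)
Step 6: enter (5,3), '.' pass, move down to (6,3)
Step 7: enter (6,3), '.' pass, move down to (7,3)
Step 8: enter (7,3), '.' pass, move down to (8,3)
Step 9: enter (8,3), '.' pass, move down to (9,3)
Step 10: at (9,3) — EXIT via bottom edge, pos 3
Path length (cell visits): 9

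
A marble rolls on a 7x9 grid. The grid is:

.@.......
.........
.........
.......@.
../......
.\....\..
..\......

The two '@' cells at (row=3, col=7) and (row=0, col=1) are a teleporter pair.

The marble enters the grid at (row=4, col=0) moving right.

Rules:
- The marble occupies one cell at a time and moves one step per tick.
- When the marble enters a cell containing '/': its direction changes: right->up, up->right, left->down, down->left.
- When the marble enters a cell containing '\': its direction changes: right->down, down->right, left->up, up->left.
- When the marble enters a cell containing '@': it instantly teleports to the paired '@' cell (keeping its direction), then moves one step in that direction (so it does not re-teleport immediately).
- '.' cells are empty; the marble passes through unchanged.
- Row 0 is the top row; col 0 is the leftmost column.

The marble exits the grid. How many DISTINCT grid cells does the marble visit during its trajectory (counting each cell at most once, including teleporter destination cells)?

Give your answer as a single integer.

Answer: 7

Derivation:
Step 1: enter (4,0), '.' pass, move right to (4,1)
Step 2: enter (4,1), '.' pass, move right to (4,2)
Step 3: enter (4,2), '/' deflects right->up, move up to (3,2)
Step 4: enter (3,2), '.' pass, move up to (2,2)
Step 5: enter (2,2), '.' pass, move up to (1,2)
Step 6: enter (1,2), '.' pass, move up to (0,2)
Step 7: enter (0,2), '.' pass, move up to (-1,2)
Step 8: at (-1,2) — EXIT via top edge, pos 2
Distinct cells visited: 7 (path length 7)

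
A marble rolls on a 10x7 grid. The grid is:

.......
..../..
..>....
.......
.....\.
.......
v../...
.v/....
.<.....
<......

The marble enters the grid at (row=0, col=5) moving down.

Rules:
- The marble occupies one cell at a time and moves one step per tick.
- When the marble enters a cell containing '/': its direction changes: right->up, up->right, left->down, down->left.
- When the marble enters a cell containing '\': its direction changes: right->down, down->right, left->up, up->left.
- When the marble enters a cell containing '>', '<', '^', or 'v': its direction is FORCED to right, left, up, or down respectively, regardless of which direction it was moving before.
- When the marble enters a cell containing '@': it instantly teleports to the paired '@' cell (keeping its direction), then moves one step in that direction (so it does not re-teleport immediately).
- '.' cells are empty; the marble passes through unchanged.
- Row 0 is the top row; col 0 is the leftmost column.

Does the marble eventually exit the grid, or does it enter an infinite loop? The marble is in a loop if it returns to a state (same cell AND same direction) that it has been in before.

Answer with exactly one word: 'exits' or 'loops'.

Answer: exits

Derivation:
Step 1: enter (0,5), '.' pass, move down to (1,5)
Step 2: enter (1,5), '.' pass, move down to (2,5)
Step 3: enter (2,5), '.' pass, move down to (3,5)
Step 4: enter (3,5), '.' pass, move down to (4,5)
Step 5: enter (4,5), '\' deflects down->right, move right to (4,6)
Step 6: enter (4,6), '.' pass, move right to (4,7)
Step 7: at (4,7) — EXIT via right edge, pos 4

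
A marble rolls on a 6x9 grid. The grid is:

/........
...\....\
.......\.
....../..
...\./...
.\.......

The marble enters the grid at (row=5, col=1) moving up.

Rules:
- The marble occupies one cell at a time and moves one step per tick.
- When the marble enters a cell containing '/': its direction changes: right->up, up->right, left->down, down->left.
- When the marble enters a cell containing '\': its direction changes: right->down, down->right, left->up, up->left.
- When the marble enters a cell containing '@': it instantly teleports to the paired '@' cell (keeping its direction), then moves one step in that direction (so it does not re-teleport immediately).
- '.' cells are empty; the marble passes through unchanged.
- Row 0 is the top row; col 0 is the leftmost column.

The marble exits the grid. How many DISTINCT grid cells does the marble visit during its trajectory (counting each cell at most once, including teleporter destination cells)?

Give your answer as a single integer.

Answer: 2

Derivation:
Step 1: enter (5,1), '\' deflects up->left, move left to (5,0)
Step 2: enter (5,0), '.' pass, move left to (5,-1)
Step 3: at (5,-1) — EXIT via left edge, pos 5
Distinct cells visited: 2 (path length 2)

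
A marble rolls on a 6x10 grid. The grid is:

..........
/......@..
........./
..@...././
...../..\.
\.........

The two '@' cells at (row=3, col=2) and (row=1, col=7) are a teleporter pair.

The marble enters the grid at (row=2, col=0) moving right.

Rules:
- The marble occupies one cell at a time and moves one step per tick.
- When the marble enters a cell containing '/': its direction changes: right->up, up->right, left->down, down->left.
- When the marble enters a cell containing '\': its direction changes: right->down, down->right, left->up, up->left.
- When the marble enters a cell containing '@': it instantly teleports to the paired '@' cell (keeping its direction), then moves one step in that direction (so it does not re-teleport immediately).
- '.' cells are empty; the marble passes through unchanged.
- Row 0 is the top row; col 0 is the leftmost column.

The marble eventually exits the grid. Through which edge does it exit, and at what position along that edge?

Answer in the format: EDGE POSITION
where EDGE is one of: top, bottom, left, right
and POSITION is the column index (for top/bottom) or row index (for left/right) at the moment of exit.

Step 1: enter (2,0), '.' pass, move right to (2,1)
Step 2: enter (2,1), '.' pass, move right to (2,2)
Step 3: enter (2,2), '.' pass, move right to (2,3)
Step 4: enter (2,3), '.' pass, move right to (2,4)
Step 5: enter (2,4), '.' pass, move right to (2,5)
Step 6: enter (2,5), '.' pass, move right to (2,6)
Step 7: enter (2,6), '.' pass, move right to (2,7)
Step 8: enter (2,7), '.' pass, move right to (2,8)
Step 9: enter (2,8), '.' pass, move right to (2,9)
Step 10: enter (2,9), '/' deflects right->up, move up to (1,9)
Step 11: enter (1,9), '.' pass, move up to (0,9)
Step 12: enter (0,9), '.' pass, move up to (-1,9)
Step 13: at (-1,9) — EXIT via top edge, pos 9

Answer: top 9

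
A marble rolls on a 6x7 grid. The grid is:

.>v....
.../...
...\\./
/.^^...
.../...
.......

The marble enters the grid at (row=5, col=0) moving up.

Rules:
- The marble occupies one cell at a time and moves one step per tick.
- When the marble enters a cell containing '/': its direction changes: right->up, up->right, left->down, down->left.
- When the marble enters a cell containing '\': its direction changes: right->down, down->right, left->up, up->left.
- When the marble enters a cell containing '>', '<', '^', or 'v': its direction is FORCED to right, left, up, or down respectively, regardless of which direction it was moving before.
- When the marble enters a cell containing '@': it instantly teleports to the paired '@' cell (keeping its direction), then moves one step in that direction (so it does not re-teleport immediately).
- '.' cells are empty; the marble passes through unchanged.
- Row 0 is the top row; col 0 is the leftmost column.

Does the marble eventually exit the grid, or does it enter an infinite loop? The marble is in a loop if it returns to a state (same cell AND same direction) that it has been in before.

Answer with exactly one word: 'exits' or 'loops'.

Step 1: enter (5,0), '.' pass, move up to (4,0)
Step 2: enter (4,0), '.' pass, move up to (3,0)
Step 3: enter (3,0), '/' deflects up->right, move right to (3,1)
Step 4: enter (3,1), '.' pass, move right to (3,2)
Step 5: enter (3,2), '^' forces right->up, move up to (2,2)
Step 6: enter (2,2), '.' pass, move up to (1,2)
Step 7: enter (1,2), '.' pass, move up to (0,2)
Step 8: enter (0,2), 'v' forces up->down, move down to (1,2)
Step 9: enter (1,2), '.' pass, move down to (2,2)
Step 10: enter (2,2), '.' pass, move down to (3,2)
Step 11: enter (3,2), '^' forces down->up, move up to (2,2)
Step 12: at (2,2) dir=up — LOOP DETECTED (seen before)

Answer: loops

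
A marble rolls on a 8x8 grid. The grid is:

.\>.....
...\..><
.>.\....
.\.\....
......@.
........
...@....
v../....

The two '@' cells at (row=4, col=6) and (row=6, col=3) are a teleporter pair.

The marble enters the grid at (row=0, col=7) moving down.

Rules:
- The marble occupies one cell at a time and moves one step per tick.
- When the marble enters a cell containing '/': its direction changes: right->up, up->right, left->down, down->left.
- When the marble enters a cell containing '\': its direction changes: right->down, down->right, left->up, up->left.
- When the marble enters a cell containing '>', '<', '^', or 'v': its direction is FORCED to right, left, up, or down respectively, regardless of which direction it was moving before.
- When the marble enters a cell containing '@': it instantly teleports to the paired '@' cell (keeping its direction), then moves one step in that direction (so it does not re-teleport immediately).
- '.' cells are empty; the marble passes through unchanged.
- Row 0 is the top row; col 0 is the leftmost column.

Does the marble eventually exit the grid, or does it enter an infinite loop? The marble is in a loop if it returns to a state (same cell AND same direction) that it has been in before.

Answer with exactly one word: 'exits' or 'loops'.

Step 1: enter (0,7), '.' pass, move down to (1,7)
Step 2: enter (1,7), '<' forces down->left, move left to (1,6)
Step 3: enter (1,6), '>' forces left->right, move right to (1,7)
Step 4: enter (1,7), '<' forces right->left, move left to (1,6)
Step 5: at (1,6) dir=left — LOOP DETECTED (seen before)

Answer: loops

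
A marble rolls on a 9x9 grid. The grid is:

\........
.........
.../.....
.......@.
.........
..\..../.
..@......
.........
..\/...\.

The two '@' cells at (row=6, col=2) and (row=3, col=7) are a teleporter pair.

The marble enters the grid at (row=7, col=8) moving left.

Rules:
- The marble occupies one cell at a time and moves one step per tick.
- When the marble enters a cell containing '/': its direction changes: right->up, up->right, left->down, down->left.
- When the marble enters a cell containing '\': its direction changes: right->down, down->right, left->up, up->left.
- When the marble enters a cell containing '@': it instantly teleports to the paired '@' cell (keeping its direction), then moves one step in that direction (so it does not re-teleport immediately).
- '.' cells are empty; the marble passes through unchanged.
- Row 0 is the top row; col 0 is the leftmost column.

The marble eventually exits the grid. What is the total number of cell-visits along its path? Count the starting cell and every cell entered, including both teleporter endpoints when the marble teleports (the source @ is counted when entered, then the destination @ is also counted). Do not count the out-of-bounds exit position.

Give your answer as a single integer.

Step 1: enter (7,8), '.' pass, move left to (7,7)
Step 2: enter (7,7), '.' pass, move left to (7,6)
Step 3: enter (7,6), '.' pass, move left to (7,5)
Step 4: enter (7,5), '.' pass, move left to (7,4)
Step 5: enter (7,4), '.' pass, move left to (7,3)
Step 6: enter (7,3), '.' pass, move left to (7,2)
Step 7: enter (7,2), '.' pass, move left to (7,1)
Step 8: enter (7,1), '.' pass, move left to (7,0)
Step 9: enter (7,0), '.' pass, move left to (7,-1)
Step 10: at (7,-1) — EXIT via left edge, pos 7
Path length (cell visits): 9

Answer: 9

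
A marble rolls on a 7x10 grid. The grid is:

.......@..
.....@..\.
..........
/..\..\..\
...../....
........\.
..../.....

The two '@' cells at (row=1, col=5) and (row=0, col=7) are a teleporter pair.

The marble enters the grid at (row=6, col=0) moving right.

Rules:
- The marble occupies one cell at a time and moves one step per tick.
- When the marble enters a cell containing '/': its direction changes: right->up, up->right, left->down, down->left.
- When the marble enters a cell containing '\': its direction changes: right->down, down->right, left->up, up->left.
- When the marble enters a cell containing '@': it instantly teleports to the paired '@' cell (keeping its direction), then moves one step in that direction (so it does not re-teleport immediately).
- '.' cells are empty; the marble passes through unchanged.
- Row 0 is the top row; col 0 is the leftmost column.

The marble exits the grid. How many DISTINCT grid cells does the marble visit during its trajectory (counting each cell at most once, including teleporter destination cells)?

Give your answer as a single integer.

Answer: 11

Derivation:
Step 1: enter (6,0), '.' pass, move right to (6,1)
Step 2: enter (6,1), '.' pass, move right to (6,2)
Step 3: enter (6,2), '.' pass, move right to (6,3)
Step 4: enter (6,3), '.' pass, move right to (6,4)
Step 5: enter (6,4), '/' deflects right->up, move up to (5,4)
Step 6: enter (5,4), '.' pass, move up to (4,4)
Step 7: enter (4,4), '.' pass, move up to (3,4)
Step 8: enter (3,4), '.' pass, move up to (2,4)
Step 9: enter (2,4), '.' pass, move up to (1,4)
Step 10: enter (1,4), '.' pass, move up to (0,4)
Step 11: enter (0,4), '.' pass, move up to (-1,4)
Step 12: at (-1,4) — EXIT via top edge, pos 4
Distinct cells visited: 11 (path length 11)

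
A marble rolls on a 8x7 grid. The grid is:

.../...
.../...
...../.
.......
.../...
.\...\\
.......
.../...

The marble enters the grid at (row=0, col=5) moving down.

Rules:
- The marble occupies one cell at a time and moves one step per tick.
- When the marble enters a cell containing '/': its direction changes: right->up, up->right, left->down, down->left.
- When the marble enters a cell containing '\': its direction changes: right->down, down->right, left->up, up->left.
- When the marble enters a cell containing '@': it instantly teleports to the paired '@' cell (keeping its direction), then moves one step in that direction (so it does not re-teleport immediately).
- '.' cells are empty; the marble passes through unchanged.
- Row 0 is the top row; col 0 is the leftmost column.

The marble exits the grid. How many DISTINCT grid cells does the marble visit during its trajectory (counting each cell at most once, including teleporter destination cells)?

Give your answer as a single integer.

Step 1: enter (0,5), '.' pass, move down to (1,5)
Step 2: enter (1,5), '.' pass, move down to (2,5)
Step 3: enter (2,5), '/' deflects down->left, move left to (2,4)
Step 4: enter (2,4), '.' pass, move left to (2,3)
Step 5: enter (2,3), '.' pass, move left to (2,2)
Step 6: enter (2,2), '.' pass, move left to (2,1)
Step 7: enter (2,1), '.' pass, move left to (2,0)
Step 8: enter (2,0), '.' pass, move left to (2,-1)
Step 9: at (2,-1) — EXIT via left edge, pos 2
Distinct cells visited: 8 (path length 8)

Answer: 8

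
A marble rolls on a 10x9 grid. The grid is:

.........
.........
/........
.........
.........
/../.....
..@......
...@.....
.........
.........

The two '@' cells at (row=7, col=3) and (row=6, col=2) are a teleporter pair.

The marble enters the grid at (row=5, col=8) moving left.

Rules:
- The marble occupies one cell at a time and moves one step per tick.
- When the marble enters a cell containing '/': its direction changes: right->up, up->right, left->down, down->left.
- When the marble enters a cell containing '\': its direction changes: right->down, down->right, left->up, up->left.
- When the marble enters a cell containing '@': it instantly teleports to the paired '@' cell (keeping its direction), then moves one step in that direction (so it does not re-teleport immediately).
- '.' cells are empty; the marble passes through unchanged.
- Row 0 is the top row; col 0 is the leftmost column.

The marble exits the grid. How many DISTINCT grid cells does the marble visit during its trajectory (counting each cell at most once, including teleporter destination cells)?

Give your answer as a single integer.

Step 1: enter (5,8), '.' pass, move left to (5,7)
Step 2: enter (5,7), '.' pass, move left to (5,6)
Step 3: enter (5,6), '.' pass, move left to (5,5)
Step 4: enter (5,5), '.' pass, move left to (5,4)
Step 5: enter (5,4), '.' pass, move left to (5,3)
Step 6: enter (5,3), '/' deflects left->down, move down to (6,3)
Step 7: enter (6,3), '.' pass, move down to (7,3)
Step 8: enter (7,3), '@' teleport (7,3)->(6,2), also enter (6,2), move down to (7,2)
Step 9: enter (7,2), '.' pass, move down to (8,2)
Step 10: enter (8,2), '.' pass, move down to (9,2)
Step 11: enter (9,2), '.' pass, move down to (10,2)
Step 12: at (10,2) — EXIT via bottom edge, pos 2
Distinct cells visited: 12 (path length 12)

Answer: 12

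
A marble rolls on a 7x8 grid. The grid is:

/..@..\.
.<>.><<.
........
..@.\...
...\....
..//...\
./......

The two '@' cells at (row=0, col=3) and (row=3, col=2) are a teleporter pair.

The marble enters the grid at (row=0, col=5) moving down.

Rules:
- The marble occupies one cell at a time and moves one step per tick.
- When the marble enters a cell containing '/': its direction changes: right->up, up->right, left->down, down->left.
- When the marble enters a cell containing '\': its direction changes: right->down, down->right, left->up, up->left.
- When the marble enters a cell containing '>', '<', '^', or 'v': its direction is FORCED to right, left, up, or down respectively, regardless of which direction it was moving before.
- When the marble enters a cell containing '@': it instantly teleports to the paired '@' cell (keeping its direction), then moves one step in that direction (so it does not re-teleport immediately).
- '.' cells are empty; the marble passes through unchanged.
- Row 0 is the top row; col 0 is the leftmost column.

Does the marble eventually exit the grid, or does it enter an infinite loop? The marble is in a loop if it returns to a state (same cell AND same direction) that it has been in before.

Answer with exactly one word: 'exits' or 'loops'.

Answer: loops

Derivation:
Step 1: enter (0,5), '.' pass, move down to (1,5)
Step 2: enter (1,5), '<' forces down->left, move left to (1,4)
Step 3: enter (1,4), '>' forces left->right, move right to (1,5)
Step 4: enter (1,5), '<' forces right->left, move left to (1,4)
Step 5: at (1,4) dir=left — LOOP DETECTED (seen before)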